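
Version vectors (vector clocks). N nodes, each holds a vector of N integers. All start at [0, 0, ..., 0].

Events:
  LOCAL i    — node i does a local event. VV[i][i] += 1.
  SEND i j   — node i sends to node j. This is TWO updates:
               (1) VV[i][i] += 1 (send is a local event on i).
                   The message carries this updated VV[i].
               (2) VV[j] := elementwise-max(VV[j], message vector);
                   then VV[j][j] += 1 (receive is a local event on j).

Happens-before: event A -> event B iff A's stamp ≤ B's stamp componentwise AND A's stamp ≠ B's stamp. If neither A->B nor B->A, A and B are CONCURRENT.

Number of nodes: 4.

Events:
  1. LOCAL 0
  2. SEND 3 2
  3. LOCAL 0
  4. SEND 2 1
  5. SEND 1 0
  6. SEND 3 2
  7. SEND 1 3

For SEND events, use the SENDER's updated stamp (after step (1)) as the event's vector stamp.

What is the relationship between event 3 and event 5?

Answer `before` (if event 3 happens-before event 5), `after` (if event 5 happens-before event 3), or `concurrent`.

Answer: concurrent

Derivation:
Initial: VV[0]=[0, 0, 0, 0]
Initial: VV[1]=[0, 0, 0, 0]
Initial: VV[2]=[0, 0, 0, 0]
Initial: VV[3]=[0, 0, 0, 0]
Event 1: LOCAL 0: VV[0][0]++ -> VV[0]=[1, 0, 0, 0]
Event 2: SEND 3->2: VV[3][3]++ -> VV[3]=[0, 0, 0, 1], msg_vec=[0, 0, 0, 1]; VV[2]=max(VV[2],msg_vec) then VV[2][2]++ -> VV[2]=[0, 0, 1, 1]
Event 3: LOCAL 0: VV[0][0]++ -> VV[0]=[2, 0, 0, 0]
Event 4: SEND 2->1: VV[2][2]++ -> VV[2]=[0, 0, 2, 1], msg_vec=[0, 0, 2, 1]; VV[1]=max(VV[1],msg_vec) then VV[1][1]++ -> VV[1]=[0, 1, 2, 1]
Event 5: SEND 1->0: VV[1][1]++ -> VV[1]=[0, 2, 2, 1], msg_vec=[0, 2, 2, 1]; VV[0]=max(VV[0],msg_vec) then VV[0][0]++ -> VV[0]=[3, 2, 2, 1]
Event 6: SEND 3->2: VV[3][3]++ -> VV[3]=[0, 0, 0, 2], msg_vec=[0, 0, 0, 2]; VV[2]=max(VV[2],msg_vec) then VV[2][2]++ -> VV[2]=[0, 0, 3, 2]
Event 7: SEND 1->3: VV[1][1]++ -> VV[1]=[0, 3, 2, 1], msg_vec=[0, 3, 2, 1]; VV[3]=max(VV[3],msg_vec) then VV[3][3]++ -> VV[3]=[0, 3, 2, 3]
Event 3 stamp: [2, 0, 0, 0]
Event 5 stamp: [0, 2, 2, 1]
[2, 0, 0, 0] <= [0, 2, 2, 1]? False
[0, 2, 2, 1] <= [2, 0, 0, 0]? False
Relation: concurrent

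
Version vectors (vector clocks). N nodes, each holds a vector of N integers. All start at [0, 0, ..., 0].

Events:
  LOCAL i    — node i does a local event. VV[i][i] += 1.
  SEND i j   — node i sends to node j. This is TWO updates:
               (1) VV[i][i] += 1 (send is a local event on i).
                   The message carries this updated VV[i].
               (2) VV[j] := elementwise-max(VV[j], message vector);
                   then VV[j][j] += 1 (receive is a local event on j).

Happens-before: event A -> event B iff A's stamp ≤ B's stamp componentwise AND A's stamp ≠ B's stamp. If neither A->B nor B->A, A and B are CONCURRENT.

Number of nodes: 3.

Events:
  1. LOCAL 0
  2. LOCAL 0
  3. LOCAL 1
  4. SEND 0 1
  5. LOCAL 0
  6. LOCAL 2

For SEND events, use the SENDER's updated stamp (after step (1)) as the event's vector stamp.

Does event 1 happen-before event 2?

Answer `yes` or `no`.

Initial: VV[0]=[0, 0, 0]
Initial: VV[1]=[0, 0, 0]
Initial: VV[2]=[0, 0, 0]
Event 1: LOCAL 0: VV[0][0]++ -> VV[0]=[1, 0, 0]
Event 2: LOCAL 0: VV[0][0]++ -> VV[0]=[2, 0, 0]
Event 3: LOCAL 1: VV[1][1]++ -> VV[1]=[0, 1, 0]
Event 4: SEND 0->1: VV[0][0]++ -> VV[0]=[3, 0, 0], msg_vec=[3, 0, 0]; VV[1]=max(VV[1],msg_vec) then VV[1][1]++ -> VV[1]=[3, 2, 0]
Event 5: LOCAL 0: VV[0][0]++ -> VV[0]=[4, 0, 0]
Event 6: LOCAL 2: VV[2][2]++ -> VV[2]=[0, 0, 1]
Event 1 stamp: [1, 0, 0]
Event 2 stamp: [2, 0, 0]
[1, 0, 0] <= [2, 0, 0]? True. Equal? False. Happens-before: True

Answer: yes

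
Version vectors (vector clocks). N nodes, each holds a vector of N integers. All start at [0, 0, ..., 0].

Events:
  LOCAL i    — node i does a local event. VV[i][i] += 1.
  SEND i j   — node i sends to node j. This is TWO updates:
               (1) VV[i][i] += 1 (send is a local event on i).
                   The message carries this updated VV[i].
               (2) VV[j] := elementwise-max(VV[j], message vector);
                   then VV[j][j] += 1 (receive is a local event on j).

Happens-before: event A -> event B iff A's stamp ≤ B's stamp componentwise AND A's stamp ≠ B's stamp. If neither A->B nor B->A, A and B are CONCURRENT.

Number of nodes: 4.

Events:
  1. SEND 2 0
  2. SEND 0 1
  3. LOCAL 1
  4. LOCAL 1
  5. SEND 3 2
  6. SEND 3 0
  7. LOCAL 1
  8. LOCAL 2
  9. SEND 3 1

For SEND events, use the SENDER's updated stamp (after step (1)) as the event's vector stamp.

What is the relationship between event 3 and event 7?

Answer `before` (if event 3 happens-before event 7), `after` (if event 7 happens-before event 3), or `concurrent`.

Answer: before

Derivation:
Initial: VV[0]=[0, 0, 0, 0]
Initial: VV[1]=[0, 0, 0, 0]
Initial: VV[2]=[0, 0, 0, 0]
Initial: VV[3]=[0, 0, 0, 0]
Event 1: SEND 2->0: VV[2][2]++ -> VV[2]=[0, 0, 1, 0], msg_vec=[0, 0, 1, 0]; VV[0]=max(VV[0],msg_vec) then VV[0][0]++ -> VV[0]=[1, 0, 1, 0]
Event 2: SEND 0->1: VV[0][0]++ -> VV[0]=[2, 0, 1, 0], msg_vec=[2, 0, 1, 0]; VV[1]=max(VV[1],msg_vec) then VV[1][1]++ -> VV[1]=[2, 1, 1, 0]
Event 3: LOCAL 1: VV[1][1]++ -> VV[1]=[2, 2, 1, 0]
Event 4: LOCAL 1: VV[1][1]++ -> VV[1]=[2, 3, 1, 0]
Event 5: SEND 3->2: VV[3][3]++ -> VV[3]=[0, 0, 0, 1], msg_vec=[0, 0, 0, 1]; VV[2]=max(VV[2],msg_vec) then VV[2][2]++ -> VV[2]=[0, 0, 2, 1]
Event 6: SEND 3->0: VV[3][3]++ -> VV[3]=[0, 0, 0, 2], msg_vec=[0, 0, 0, 2]; VV[0]=max(VV[0],msg_vec) then VV[0][0]++ -> VV[0]=[3, 0, 1, 2]
Event 7: LOCAL 1: VV[1][1]++ -> VV[1]=[2, 4, 1, 0]
Event 8: LOCAL 2: VV[2][2]++ -> VV[2]=[0, 0, 3, 1]
Event 9: SEND 3->1: VV[3][3]++ -> VV[3]=[0, 0, 0, 3], msg_vec=[0, 0, 0, 3]; VV[1]=max(VV[1],msg_vec) then VV[1][1]++ -> VV[1]=[2, 5, 1, 3]
Event 3 stamp: [2, 2, 1, 0]
Event 7 stamp: [2, 4, 1, 0]
[2, 2, 1, 0] <= [2, 4, 1, 0]? True
[2, 4, 1, 0] <= [2, 2, 1, 0]? False
Relation: before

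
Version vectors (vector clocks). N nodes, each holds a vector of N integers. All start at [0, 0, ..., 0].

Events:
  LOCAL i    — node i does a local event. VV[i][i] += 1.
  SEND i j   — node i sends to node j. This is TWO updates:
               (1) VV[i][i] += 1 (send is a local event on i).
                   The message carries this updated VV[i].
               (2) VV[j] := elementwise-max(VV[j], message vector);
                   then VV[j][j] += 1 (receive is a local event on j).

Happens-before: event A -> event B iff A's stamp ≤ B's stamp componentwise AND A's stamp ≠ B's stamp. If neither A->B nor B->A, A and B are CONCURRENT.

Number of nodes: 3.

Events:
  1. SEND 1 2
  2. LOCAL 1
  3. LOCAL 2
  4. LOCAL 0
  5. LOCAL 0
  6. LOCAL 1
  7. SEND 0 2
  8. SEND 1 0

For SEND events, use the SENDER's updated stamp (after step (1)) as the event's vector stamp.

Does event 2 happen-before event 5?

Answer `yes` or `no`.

Answer: no

Derivation:
Initial: VV[0]=[0, 0, 0]
Initial: VV[1]=[0, 0, 0]
Initial: VV[2]=[0, 0, 0]
Event 1: SEND 1->2: VV[1][1]++ -> VV[1]=[0, 1, 0], msg_vec=[0, 1, 0]; VV[2]=max(VV[2],msg_vec) then VV[2][2]++ -> VV[2]=[0, 1, 1]
Event 2: LOCAL 1: VV[1][1]++ -> VV[1]=[0, 2, 0]
Event 3: LOCAL 2: VV[2][2]++ -> VV[2]=[0, 1, 2]
Event 4: LOCAL 0: VV[0][0]++ -> VV[0]=[1, 0, 0]
Event 5: LOCAL 0: VV[0][0]++ -> VV[0]=[2, 0, 0]
Event 6: LOCAL 1: VV[1][1]++ -> VV[1]=[0, 3, 0]
Event 7: SEND 0->2: VV[0][0]++ -> VV[0]=[3, 0, 0], msg_vec=[3, 0, 0]; VV[2]=max(VV[2],msg_vec) then VV[2][2]++ -> VV[2]=[3, 1, 3]
Event 8: SEND 1->0: VV[1][1]++ -> VV[1]=[0, 4, 0], msg_vec=[0, 4, 0]; VV[0]=max(VV[0],msg_vec) then VV[0][0]++ -> VV[0]=[4, 4, 0]
Event 2 stamp: [0, 2, 0]
Event 5 stamp: [2, 0, 0]
[0, 2, 0] <= [2, 0, 0]? False. Equal? False. Happens-before: False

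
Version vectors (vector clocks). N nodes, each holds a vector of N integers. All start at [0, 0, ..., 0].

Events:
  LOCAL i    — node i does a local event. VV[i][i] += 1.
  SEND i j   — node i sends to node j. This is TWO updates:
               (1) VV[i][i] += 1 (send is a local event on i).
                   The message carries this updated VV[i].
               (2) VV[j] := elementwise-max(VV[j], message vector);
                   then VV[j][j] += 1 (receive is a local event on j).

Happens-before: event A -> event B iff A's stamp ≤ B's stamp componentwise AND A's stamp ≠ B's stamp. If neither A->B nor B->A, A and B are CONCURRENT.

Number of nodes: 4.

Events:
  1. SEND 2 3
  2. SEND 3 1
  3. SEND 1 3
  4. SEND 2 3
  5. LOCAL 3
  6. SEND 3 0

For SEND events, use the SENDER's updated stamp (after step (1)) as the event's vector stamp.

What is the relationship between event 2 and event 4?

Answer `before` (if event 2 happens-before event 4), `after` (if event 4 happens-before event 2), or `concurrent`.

Initial: VV[0]=[0, 0, 0, 0]
Initial: VV[1]=[0, 0, 0, 0]
Initial: VV[2]=[0, 0, 0, 0]
Initial: VV[3]=[0, 0, 0, 0]
Event 1: SEND 2->3: VV[2][2]++ -> VV[2]=[0, 0, 1, 0], msg_vec=[0, 0, 1, 0]; VV[3]=max(VV[3],msg_vec) then VV[3][3]++ -> VV[3]=[0, 0, 1, 1]
Event 2: SEND 3->1: VV[3][3]++ -> VV[3]=[0, 0, 1, 2], msg_vec=[0, 0, 1, 2]; VV[1]=max(VV[1],msg_vec) then VV[1][1]++ -> VV[1]=[0, 1, 1, 2]
Event 3: SEND 1->3: VV[1][1]++ -> VV[1]=[0, 2, 1, 2], msg_vec=[0, 2, 1, 2]; VV[3]=max(VV[3],msg_vec) then VV[3][3]++ -> VV[3]=[0, 2, 1, 3]
Event 4: SEND 2->3: VV[2][2]++ -> VV[2]=[0, 0, 2, 0], msg_vec=[0, 0, 2, 0]; VV[3]=max(VV[3],msg_vec) then VV[3][3]++ -> VV[3]=[0, 2, 2, 4]
Event 5: LOCAL 3: VV[3][3]++ -> VV[3]=[0, 2, 2, 5]
Event 6: SEND 3->0: VV[3][3]++ -> VV[3]=[0, 2, 2, 6], msg_vec=[0, 2, 2, 6]; VV[0]=max(VV[0],msg_vec) then VV[0][0]++ -> VV[0]=[1, 2, 2, 6]
Event 2 stamp: [0, 0, 1, 2]
Event 4 stamp: [0, 0, 2, 0]
[0, 0, 1, 2] <= [0, 0, 2, 0]? False
[0, 0, 2, 0] <= [0, 0, 1, 2]? False
Relation: concurrent

Answer: concurrent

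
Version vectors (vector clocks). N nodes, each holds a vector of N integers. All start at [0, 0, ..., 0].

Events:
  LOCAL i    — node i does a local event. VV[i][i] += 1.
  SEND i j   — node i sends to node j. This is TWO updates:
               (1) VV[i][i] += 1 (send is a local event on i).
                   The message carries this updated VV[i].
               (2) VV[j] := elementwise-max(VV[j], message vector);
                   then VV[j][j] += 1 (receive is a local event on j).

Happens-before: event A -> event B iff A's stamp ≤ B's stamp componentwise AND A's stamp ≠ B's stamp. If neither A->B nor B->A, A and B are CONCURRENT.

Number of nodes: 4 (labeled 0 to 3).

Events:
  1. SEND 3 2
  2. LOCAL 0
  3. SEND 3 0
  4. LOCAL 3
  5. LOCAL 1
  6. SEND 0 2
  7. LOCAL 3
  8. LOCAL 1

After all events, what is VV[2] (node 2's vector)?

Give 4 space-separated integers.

Initial: VV[0]=[0, 0, 0, 0]
Initial: VV[1]=[0, 0, 0, 0]
Initial: VV[2]=[0, 0, 0, 0]
Initial: VV[3]=[0, 0, 0, 0]
Event 1: SEND 3->2: VV[3][3]++ -> VV[3]=[0, 0, 0, 1], msg_vec=[0, 0, 0, 1]; VV[2]=max(VV[2],msg_vec) then VV[2][2]++ -> VV[2]=[0, 0, 1, 1]
Event 2: LOCAL 0: VV[0][0]++ -> VV[0]=[1, 0, 0, 0]
Event 3: SEND 3->0: VV[3][3]++ -> VV[3]=[0, 0, 0, 2], msg_vec=[0, 0, 0, 2]; VV[0]=max(VV[0],msg_vec) then VV[0][0]++ -> VV[0]=[2, 0, 0, 2]
Event 4: LOCAL 3: VV[3][3]++ -> VV[3]=[0, 0, 0, 3]
Event 5: LOCAL 1: VV[1][1]++ -> VV[1]=[0, 1, 0, 0]
Event 6: SEND 0->2: VV[0][0]++ -> VV[0]=[3, 0, 0, 2], msg_vec=[3, 0, 0, 2]; VV[2]=max(VV[2],msg_vec) then VV[2][2]++ -> VV[2]=[3, 0, 2, 2]
Event 7: LOCAL 3: VV[3][3]++ -> VV[3]=[0, 0, 0, 4]
Event 8: LOCAL 1: VV[1][1]++ -> VV[1]=[0, 2, 0, 0]
Final vectors: VV[0]=[3, 0, 0, 2]; VV[1]=[0, 2, 0, 0]; VV[2]=[3, 0, 2, 2]; VV[3]=[0, 0, 0, 4]

Answer: 3 0 2 2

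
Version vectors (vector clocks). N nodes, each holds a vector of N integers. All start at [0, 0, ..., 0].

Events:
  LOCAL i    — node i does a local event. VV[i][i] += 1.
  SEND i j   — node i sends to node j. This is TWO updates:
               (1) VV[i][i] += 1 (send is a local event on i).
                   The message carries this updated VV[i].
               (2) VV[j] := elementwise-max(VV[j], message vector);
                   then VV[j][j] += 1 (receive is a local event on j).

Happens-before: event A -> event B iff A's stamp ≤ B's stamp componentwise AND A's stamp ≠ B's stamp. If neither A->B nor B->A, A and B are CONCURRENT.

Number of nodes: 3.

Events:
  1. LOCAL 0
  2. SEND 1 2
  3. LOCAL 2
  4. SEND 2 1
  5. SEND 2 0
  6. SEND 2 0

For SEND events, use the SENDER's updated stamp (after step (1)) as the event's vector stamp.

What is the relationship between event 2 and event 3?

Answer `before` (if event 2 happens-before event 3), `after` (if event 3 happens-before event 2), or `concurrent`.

Initial: VV[0]=[0, 0, 0]
Initial: VV[1]=[0, 0, 0]
Initial: VV[2]=[0, 0, 0]
Event 1: LOCAL 0: VV[0][0]++ -> VV[0]=[1, 0, 0]
Event 2: SEND 1->2: VV[1][1]++ -> VV[1]=[0, 1, 0], msg_vec=[0, 1, 0]; VV[2]=max(VV[2],msg_vec) then VV[2][2]++ -> VV[2]=[0, 1, 1]
Event 3: LOCAL 2: VV[2][2]++ -> VV[2]=[0, 1, 2]
Event 4: SEND 2->1: VV[2][2]++ -> VV[2]=[0, 1, 3], msg_vec=[0, 1, 3]; VV[1]=max(VV[1],msg_vec) then VV[1][1]++ -> VV[1]=[0, 2, 3]
Event 5: SEND 2->0: VV[2][2]++ -> VV[2]=[0, 1, 4], msg_vec=[0, 1, 4]; VV[0]=max(VV[0],msg_vec) then VV[0][0]++ -> VV[0]=[2, 1, 4]
Event 6: SEND 2->0: VV[2][2]++ -> VV[2]=[0, 1, 5], msg_vec=[0, 1, 5]; VV[0]=max(VV[0],msg_vec) then VV[0][0]++ -> VV[0]=[3, 1, 5]
Event 2 stamp: [0, 1, 0]
Event 3 stamp: [0, 1, 2]
[0, 1, 0] <= [0, 1, 2]? True
[0, 1, 2] <= [0, 1, 0]? False
Relation: before

Answer: before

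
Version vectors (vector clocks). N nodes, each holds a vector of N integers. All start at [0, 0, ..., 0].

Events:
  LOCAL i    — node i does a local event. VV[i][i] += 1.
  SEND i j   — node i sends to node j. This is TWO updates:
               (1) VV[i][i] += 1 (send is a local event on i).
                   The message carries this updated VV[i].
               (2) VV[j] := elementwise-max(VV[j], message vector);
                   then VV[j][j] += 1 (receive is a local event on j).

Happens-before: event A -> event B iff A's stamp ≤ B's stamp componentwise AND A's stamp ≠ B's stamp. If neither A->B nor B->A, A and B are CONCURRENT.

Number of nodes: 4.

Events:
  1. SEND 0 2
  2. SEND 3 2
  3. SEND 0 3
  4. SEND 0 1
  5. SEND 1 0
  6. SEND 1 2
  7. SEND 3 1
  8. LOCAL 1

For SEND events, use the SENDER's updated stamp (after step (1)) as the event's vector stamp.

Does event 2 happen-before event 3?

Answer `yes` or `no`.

Answer: no

Derivation:
Initial: VV[0]=[0, 0, 0, 0]
Initial: VV[1]=[0, 0, 0, 0]
Initial: VV[2]=[0, 0, 0, 0]
Initial: VV[3]=[0, 0, 0, 0]
Event 1: SEND 0->2: VV[0][0]++ -> VV[0]=[1, 0, 0, 0], msg_vec=[1, 0, 0, 0]; VV[2]=max(VV[2],msg_vec) then VV[2][2]++ -> VV[2]=[1, 0, 1, 0]
Event 2: SEND 3->2: VV[3][3]++ -> VV[3]=[0, 0, 0, 1], msg_vec=[0, 0, 0, 1]; VV[2]=max(VV[2],msg_vec) then VV[2][2]++ -> VV[2]=[1, 0, 2, 1]
Event 3: SEND 0->3: VV[0][0]++ -> VV[0]=[2, 0, 0, 0], msg_vec=[2, 0, 0, 0]; VV[3]=max(VV[3],msg_vec) then VV[3][3]++ -> VV[3]=[2, 0, 0, 2]
Event 4: SEND 0->1: VV[0][0]++ -> VV[0]=[3, 0, 0, 0], msg_vec=[3, 0, 0, 0]; VV[1]=max(VV[1],msg_vec) then VV[1][1]++ -> VV[1]=[3, 1, 0, 0]
Event 5: SEND 1->0: VV[1][1]++ -> VV[1]=[3, 2, 0, 0], msg_vec=[3, 2, 0, 0]; VV[0]=max(VV[0],msg_vec) then VV[0][0]++ -> VV[0]=[4, 2, 0, 0]
Event 6: SEND 1->2: VV[1][1]++ -> VV[1]=[3, 3, 0, 0], msg_vec=[3, 3, 0, 0]; VV[2]=max(VV[2],msg_vec) then VV[2][2]++ -> VV[2]=[3, 3, 3, 1]
Event 7: SEND 3->1: VV[3][3]++ -> VV[3]=[2, 0, 0, 3], msg_vec=[2, 0, 0, 3]; VV[1]=max(VV[1],msg_vec) then VV[1][1]++ -> VV[1]=[3, 4, 0, 3]
Event 8: LOCAL 1: VV[1][1]++ -> VV[1]=[3, 5, 0, 3]
Event 2 stamp: [0, 0, 0, 1]
Event 3 stamp: [2, 0, 0, 0]
[0, 0, 0, 1] <= [2, 0, 0, 0]? False. Equal? False. Happens-before: False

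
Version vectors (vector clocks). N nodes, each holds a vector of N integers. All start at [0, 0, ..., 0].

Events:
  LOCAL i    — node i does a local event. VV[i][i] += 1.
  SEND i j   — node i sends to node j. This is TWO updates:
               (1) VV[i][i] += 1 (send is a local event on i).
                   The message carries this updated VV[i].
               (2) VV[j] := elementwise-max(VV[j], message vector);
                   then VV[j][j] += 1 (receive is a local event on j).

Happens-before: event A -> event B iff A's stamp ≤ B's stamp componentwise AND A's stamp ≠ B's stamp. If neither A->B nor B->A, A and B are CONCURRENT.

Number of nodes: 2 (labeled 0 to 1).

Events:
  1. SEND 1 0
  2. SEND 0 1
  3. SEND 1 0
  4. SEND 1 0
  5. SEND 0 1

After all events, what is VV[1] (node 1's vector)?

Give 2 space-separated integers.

Initial: VV[0]=[0, 0]
Initial: VV[1]=[0, 0]
Event 1: SEND 1->0: VV[1][1]++ -> VV[1]=[0, 1], msg_vec=[0, 1]; VV[0]=max(VV[0],msg_vec) then VV[0][0]++ -> VV[0]=[1, 1]
Event 2: SEND 0->1: VV[0][0]++ -> VV[0]=[2, 1], msg_vec=[2, 1]; VV[1]=max(VV[1],msg_vec) then VV[1][1]++ -> VV[1]=[2, 2]
Event 3: SEND 1->0: VV[1][1]++ -> VV[1]=[2, 3], msg_vec=[2, 3]; VV[0]=max(VV[0],msg_vec) then VV[0][0]++ -> VV[0]=[3, 3]
Event 4: SEND 1->0: VV[1][1]++ -> VV[1]=[2, 4], msg_vec=[2, 4]; VV[0]=max(VV[0],msg_vec) then VV[0][0]++ -> VV[0]=[4, 4]
Event 5: SEND 0->1: VV[0][0]++ -> VV[0]=[5, 4], msg_vec=[5, 4]; VV[1]=max(VV[1],msg_vec) then VV[1][1]++ -> VV[1]=[5, 5]
Final vectors: VV[0]=[5, 4]; VV[1]=[5, 5]

Answer: 5 5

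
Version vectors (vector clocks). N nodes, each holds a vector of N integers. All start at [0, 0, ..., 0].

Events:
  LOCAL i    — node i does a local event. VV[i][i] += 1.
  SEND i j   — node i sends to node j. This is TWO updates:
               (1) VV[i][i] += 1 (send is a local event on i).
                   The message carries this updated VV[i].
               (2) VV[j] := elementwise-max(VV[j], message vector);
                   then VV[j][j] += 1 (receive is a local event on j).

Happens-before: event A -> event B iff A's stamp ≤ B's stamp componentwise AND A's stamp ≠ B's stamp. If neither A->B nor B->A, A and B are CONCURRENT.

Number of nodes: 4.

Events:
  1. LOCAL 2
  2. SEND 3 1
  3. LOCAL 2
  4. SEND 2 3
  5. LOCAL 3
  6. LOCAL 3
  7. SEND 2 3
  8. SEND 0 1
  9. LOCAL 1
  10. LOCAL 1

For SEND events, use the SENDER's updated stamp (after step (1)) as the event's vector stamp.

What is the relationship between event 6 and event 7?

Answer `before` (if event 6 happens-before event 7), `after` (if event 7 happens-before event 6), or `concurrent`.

Initial: VV[0]=[0, 0, 0, 0]
Initial: VV[1]=[0, 0, 0, 0]
Initial: VV[2]=[0, 0, 0, 0]
Initial: VV[3]=[0, 0, 0, 0]
Event 1: LOCAL 2: VV[2][2]++ -> VV[2]=[0, 0, 1, 0]
Event 2: SEND 3->1: VV[3][3]++ -> VV[3]=[0, 0, 0, 1], msg_vec=[0, 0, 0, 1]; VV[1]=max(VV[1],msg_vec) then VV[1][1]++ -> VV[1]=[0, 1, 0, 1]
Event 3: LOCAL 2: VV[2][2]++ -> VV[2]=[0, 0, 2, 0]
Event 4: SEND 2->3: VV[2][2]++ -> VV[2]=[0, 0, 3, 0], msg_vec=[0, 0, 3, 0]; VV[3]=max(VV[3],msg_vec) then VV[3][3]++ -> VV[3]=[0, 0, 3, 2]
Event 5: LOCAL 3: VV[3][3]++ -> VV[3]=[0, 0, 3, 3]
Event 6: LOCAL 3: VV[3][3]++ -> VV[3]=[0, 0, 3, 4]
Event 7: SEND 2->3: VV[2][2]++ -> VV[2]=[0, 0, 4, 0], msg_vec=[0, 0, 4, 0]; VV[3]=max(VV[3],msg_vec) then VV[3][3]++ -> VV[3]=[0, 0, 4, 5]
Event 8: SEND 0->1: VV[0][0]++ -> VV[0]=[1, 0, 0, 0], msg_vec=[1, 0, 0, 0]; VV[1]=max(VV[1],msg_vec) then VV[1][1]++ -> VV[1]=[1, 2, 0, 1]
Event 9: LOCAL 1: VV[1][1]++ -> VV[1]=[1, 3, 0, 1]
Event 10: LOCAL 1: VV[1][1]++ -> VV[1]=[1, 4, 0, 1]
Event 6 stamp: [0, 0, 3, 4]
Event 7 stamp: [0, 0, 4, 0]
[0, 0, 3, 4] <= [0, 0, 4, 0]? False
[0, 0, 4, 0] <= [0, 0, 3, 4]? False
Relation: concurrent

Answer: concurrent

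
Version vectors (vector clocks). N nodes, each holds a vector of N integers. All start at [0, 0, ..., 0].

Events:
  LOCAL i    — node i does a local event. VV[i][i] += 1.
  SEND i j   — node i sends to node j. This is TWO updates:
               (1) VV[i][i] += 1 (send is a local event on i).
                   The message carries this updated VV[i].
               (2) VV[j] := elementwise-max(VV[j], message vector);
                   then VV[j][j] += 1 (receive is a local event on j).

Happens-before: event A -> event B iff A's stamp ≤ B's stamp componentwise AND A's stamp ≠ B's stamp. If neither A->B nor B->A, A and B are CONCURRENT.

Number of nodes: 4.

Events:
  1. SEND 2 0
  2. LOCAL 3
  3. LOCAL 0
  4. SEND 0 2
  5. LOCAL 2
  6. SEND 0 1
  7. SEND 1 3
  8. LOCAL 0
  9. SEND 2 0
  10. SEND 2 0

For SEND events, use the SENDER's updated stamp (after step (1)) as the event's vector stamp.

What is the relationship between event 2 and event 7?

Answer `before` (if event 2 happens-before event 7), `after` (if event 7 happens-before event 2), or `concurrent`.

Answer: concurrent

Derivation:
Initial: VV[0]=[0, 0, 0, 0]
Initial: VV[1]=[0, 0, 0, 0]
Initial: VV[2]=[0, 0, 0, 0]
Initial: VV[3]=[0, 0, 0, 0]
Event 1: SEND 2->0: VV[2][2]++ -> VV[2]=[0, 0, 1, 0], msg_vec=[0, 0, 1, 0]; VV[0]=max(VV[0],msg_vec) then VV[0][0]++ -> VV[0]=[1, 0, 1, 0]
Event 2: LOCAL 3: VV[3][3]++ -> VV[3]=[0, 0, 0, 1]
Event 3: LOCAL 0: VV[0][0]++ -> VV[0]=[2, 0, 1, 0]
Event 4: SEND 0->2: VV[0][0]++ -> VV[0]=[3, 0, 1, 0], msg_vec=[3, 0, 1, 0]; VV[2]=max(VV[2],msg_vec) then VV[2][2]++ -> VV[2]=[3, 0, 2, 0]
Event 5: LOCAL 2: VV[2][2]++ -> VV[2]=[3, 0, 3, 0]
Event 6: SEND 0->1: VV[0][0]++ -> VV[0]=[4, 0, 1, 0], msg_vec=[4, 0, 1, 0]; VV[1]=max(VV[1],msg_vec) then VV[1][1]++ -> VV[1]=[4, 1, 1, 0]
Event 7: SEND 1->3: VV[1][1]++ -> VV[1]=[4, 2, 1, 0], msg_vec=[4, 2, 1, 0]; VV[3]=max(VV[3],msg_vec) then VV[3][3]++ -> VV[3]=[4, 2, 1, 2]
Event 8: LOCAL 0: VV[0][0]++ -> VV[0]=[5, 0, 1, 0]
Event 9: SEND 2->0: VV[2][2]++ -> VV[2]=[3, 0, 4, 0], msg_vec=[3, 0, 4, 0]; VV[0]=max(VV[0],msg_vec) then VV[0][0]++ -> VV[0]=[6, 0, 4, 0]
Event 10: SEND 2->0: VV[2][2]++ -> VV[2]=[3, 0, 5, 0], msg_vec=[3, 0, 5, 0]; VV[0]=max(VV[0],msg_vec) then VV[0][0]++ -> VV[0]=[7, 0, 5, 0]
Event 2 stamp: [0, 0, 0, 1]
Event 7 stamp: [4, 2, 1, 0]
[0, 0, 0, 1] <= [4, 2, 1, 0]? False
[4, 2, 1, 0] <= [0, 0, 0, 1]? False
Relation: concurrent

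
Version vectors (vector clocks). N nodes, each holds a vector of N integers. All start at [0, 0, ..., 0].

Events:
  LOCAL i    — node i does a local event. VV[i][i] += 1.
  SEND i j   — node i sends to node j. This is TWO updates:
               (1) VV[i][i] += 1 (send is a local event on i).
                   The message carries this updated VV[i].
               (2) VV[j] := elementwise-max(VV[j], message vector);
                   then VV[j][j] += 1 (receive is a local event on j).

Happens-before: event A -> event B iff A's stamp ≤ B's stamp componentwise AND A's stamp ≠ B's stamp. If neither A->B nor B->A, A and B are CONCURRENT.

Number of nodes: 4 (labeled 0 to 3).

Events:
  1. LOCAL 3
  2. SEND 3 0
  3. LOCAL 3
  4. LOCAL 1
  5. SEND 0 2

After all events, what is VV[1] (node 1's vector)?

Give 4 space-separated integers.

Initial: VV[0]=[0, 0, 0, 0]
Initial: VV[1]=[0, 0, 0, 0]
Initial: VV[2]=[0, 0, 0, 0]
Initial: VV[3]=[0, 0, 0, 0]
Event 1: LOCAL 3: VV[3][3]++ -> VV[3]=[0, 0, 0, 1]
Event 2: SEND 3->0: VV[3][3]++ -> VV[3]=[0, 0, 0, 2], msg_vec=[0, 0, 0, 2]; VV[0]=max(VV[0],msg_vec) then VV[0][0]++ -> VV[0]=[1, 0, 0, 2]
Event 3: LOCAL 3: VV[3][3]++ -> VV[3]=[0, 0, 0, 3]
Event 4: LOCAL 1: VV[1][1]++ -> VV[1]=[0, 1, 0, 0]
Event 5: SEND 0->2: VV[0][0]++ -> VV[0]=[2, 0, 0, 2], msg_vec=[2, 0, 0, 2]; VV[2]=max(VV[2],msg_vec) then VV[2][2]++ -> VV[2]=[2, 0, 1, 2]
Final vectors: VV[0]=[2, 0, 0, 2]; VV[1]=[0, 1, 0, 0]; VV[2]=[2, 0, 1, 2]; VV[3]=[0, 0, 0, 3]

Answer: 0 1 0 0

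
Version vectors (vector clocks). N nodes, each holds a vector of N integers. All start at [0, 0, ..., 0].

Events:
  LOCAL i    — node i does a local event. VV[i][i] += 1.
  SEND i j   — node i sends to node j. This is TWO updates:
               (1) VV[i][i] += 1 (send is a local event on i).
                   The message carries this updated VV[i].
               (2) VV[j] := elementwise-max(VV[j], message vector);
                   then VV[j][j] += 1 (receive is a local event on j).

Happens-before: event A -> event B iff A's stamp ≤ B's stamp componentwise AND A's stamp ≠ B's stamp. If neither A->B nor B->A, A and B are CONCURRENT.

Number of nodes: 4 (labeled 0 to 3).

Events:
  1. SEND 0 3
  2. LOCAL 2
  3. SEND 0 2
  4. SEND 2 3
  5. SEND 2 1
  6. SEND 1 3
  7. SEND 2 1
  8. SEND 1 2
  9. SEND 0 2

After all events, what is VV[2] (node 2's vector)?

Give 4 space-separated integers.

Answer: 3 4 7 0

Derivation:
Initial: VV[0]=[0, 0, 0, 0]
Initial: VV[1]=[0, 0, 0, 0]
Initial: VV[2]=[0, 0, 0, 0]
Initial: VV[3]=[0, 0, 0, 0]
Event 1: SEND 0->3: VV[0][0]++ -> VV[0]=[1, 0, 0, 0], msg_vec=[1, 0, 0, 0]; VV[3]=max(VV[3],msg_vec) then VV[3][3]++ -> VV[3]=[1, 0, 0, 1]
Event 2: LOCAL 2: VV[2][2]++ -> VV[2]=[0, 0, 1, 0]
Event 3: SEND 0->2: VV[0][0]++ -> VV[0]=[2, 0, 0, 0], msg_vec=[2, 0, 0, 0]; VV[2]=max(VV[2],msg_vec) then VV[2][2]++ -> VV[2]=[2, 0, 2, 0]
Event 4: SEND 2->3: VV[2][2]++ -> VV[2]=[2, 0, 3, 0], msg_vec=[2, 0, 3, 0]; VV[3]=max(VV[3],msg_vec) then VV[3][3]++ -> VV[3]=[2, 0, 3, 2]
Event 5: SEND 2->1: VV[2][2]++ -> VV[2]=[2, 0, 4, 0], msg_vec=[2, 0, 4, 0]; VV[1]=max(VV[1],msg_vec) then VV[1][1]++ -> VV[1]=[2, 1, 4, 0]
Event 6: SEND 1->3: VV[1][1]++ -> VV[1]=[2, 2, 4, 0], msg_vec=[2, 2, 4, 0]; VV[3]=max(VV[3],msg_vec) then VV[3][3]++ -> VV[3]=[2, 2, 4, 3]
Event 7: SEND 2->1: VV[2][2]++ -> VV[2]=[2, 0, 5, 0], msg_vec=[2, 0, 5, 0]; VV[1]=max(VV[1],msg_vec) then VV[1][1]++ -> VV[1]=[2, 3, 5, 0]
Event 8: SEND 1->2: VV[1][1]++ -> VV[1]=[2, 4, 5, 0], msg_vec=[2, 4, 5, 0]; VV[2]=max(VV[2],msg_vec) then VV[2][2]++ -> VV[2]=[2, 4, 6, 0]
Event 9: SEND 0->2: VV[0][0]++ -> VV[0]=[3, 0, 0, 0], msg_vec=[3, 0, 0, 0]; VV[2]=max(VV[2],msg_vec) then VV[2][2]++ -> VV[2]=[3, 4, 7, 0]
Final vectors: VV[0]=[3, 0, 0, 0]; VV[1]=[2, 4, 5, 0]; VV[2]=[3, 4, 7, 0]; VV[3]=[2, 2, 4, 3]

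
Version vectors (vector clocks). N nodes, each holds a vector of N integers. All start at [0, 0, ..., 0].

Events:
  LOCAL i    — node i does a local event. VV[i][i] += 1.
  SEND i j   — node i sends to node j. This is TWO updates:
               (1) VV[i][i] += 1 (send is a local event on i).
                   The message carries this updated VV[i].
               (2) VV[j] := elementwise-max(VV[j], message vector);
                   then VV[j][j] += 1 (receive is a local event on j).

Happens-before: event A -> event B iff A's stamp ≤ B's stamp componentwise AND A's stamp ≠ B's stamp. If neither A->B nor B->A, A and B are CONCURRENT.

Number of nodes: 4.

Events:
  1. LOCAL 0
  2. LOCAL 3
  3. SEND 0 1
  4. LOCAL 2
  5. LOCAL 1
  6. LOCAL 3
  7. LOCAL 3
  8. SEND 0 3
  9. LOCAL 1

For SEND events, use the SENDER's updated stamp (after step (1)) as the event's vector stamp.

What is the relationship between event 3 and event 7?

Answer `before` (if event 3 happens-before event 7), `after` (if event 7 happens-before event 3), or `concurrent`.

Initial: VV[0]=[0, 0, 0, 0]
Initial: VV[1]=[0, 0, 0, 0]
Initial: VV[2]=[0, 0, 0, 0]
Initial: VV[3]=[0, 0, 0, 0]
Event 1: LOCAL 0: VV[0][0]++ -> VV[0]=[1, 0, 0, 0]
Event 2: LOCAL 3: VV[3][3]++ -> VV[3]=[0, 0, 0, 1]
Event 3: SEND 0->1: VV[0][0]++ -> VV[0]=[2, 0, 0, 0], msg_vec=[2, 0, 0, 0]; VV[1]=max(VV[1],msg_vec) then VV[1][1]++ -> VV[1]=[2, 1, 0, 0]
Event 4: LOCAL 2: VV[2][2]++ -> VV[2]=[0, 0, 1, 0]
Event 5: LOCAL 1: VV[1][1]++ -> VV[1]=[2, 2, 0, 0]
Event 6: LOCAL 3: VV[3][3]++ -> VV[3]=[0, 0, 0, 2]
Event 7: LOCAL 3: VV[3][3]++ -> VV[3]=[0, 0, 0, 3]
Event 8: SEND 0->3: VV[0][0]++ -> VV[0]=[3, 0, 0, 0], msg_vec=[3, 0, 0, 0]; VV[3]=max(VV[3],msg_vec) then VV[3][3]++ -> VV[3]=[3, 0, 0, 4]
Event 9: LOCAL 1: VV[1][1]++ -> VV[1]=[2, 3, 0, 0]
Event 3 stamp: [2, 0, 0, 0]
Event 7 stamp: [0, 0, 0, 3]
[2, 0, 0, 0] <= [0, 0, 0, 3]? False
[0, 0, 0, 3] <= [2, 0, 0, 0]? False
Relation: concurrent

Answer: concurrent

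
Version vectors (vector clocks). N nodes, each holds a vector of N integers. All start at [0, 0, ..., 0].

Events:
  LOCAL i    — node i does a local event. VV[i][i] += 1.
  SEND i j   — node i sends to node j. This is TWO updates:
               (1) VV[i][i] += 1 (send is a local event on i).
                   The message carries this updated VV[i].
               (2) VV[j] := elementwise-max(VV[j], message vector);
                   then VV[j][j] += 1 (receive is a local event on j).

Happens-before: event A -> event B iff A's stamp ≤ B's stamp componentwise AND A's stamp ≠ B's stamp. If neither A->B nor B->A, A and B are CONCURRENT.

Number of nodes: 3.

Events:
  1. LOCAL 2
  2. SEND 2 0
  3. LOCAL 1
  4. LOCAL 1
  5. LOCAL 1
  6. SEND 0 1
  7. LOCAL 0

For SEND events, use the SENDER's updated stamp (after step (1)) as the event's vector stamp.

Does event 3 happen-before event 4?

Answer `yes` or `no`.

Initial: VV[0]=[0, 0, 0]
Initial: VV[1]=[0, 0, 0]
Initial: VV[2]=[0, 0, 0]
Event 1: LOCAL 2: VV[2][2]++ -> VV[2]=[0, 0, 1]
Event 2: SEND 2->0: VV[2][2]++ -> VV[2]=[0, 0, 2], msg_vec=[0, 0, 2]; VV[0]=max(VV[0],msg_vec) then VV[0][0]++ -> VV[0]=[1, 0, 2]
Event 3: LOCAL 1: VV[1][1]++ -> VV[1]=[0, 1, 0]
Event 4: LOCAL 1: VV[1][1]++ -> VV[1]=[0, 2, 0]
Event 5: LOCAL 1: VV[1][1]++ -> VV[1]=[0, 3, 0]
Event 6: SEND 0->1: VV[0][0]++ -> VV[0]=[2, 0, 2], msg_vec=[2, 0, 2]; VV[1]=max(VV[1],msg_vec) then VV[1][1]++ -> VV[1]=[2, 4, 2]
Event 7: LOCAL 0: VV[0][0]++ -> VV[0]=[3, 0, 2]
Event 3 stamp: [0, 1, 0]
Event 4 stamp: [0, 2, 0]
[0, 1, 0] <= [0, 2, 0]? True. Equal? False. Happens-before: True

Answer: yes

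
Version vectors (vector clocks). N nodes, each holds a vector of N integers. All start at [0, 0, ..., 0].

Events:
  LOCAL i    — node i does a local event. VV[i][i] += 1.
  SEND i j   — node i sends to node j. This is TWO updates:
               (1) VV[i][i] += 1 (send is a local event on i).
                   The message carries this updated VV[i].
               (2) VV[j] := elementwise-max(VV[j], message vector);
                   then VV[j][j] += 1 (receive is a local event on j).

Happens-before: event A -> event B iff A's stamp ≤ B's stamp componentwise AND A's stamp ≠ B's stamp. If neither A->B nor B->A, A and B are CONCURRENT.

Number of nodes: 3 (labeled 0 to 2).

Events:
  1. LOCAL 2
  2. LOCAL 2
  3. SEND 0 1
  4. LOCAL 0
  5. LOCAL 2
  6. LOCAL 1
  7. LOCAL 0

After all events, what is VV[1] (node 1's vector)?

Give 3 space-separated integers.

Initial: VV[0]=[0, 0, 0]
Initial: VV[1]=[0, 0, 0]
Initial: VV[2]=[0, 0, 0]
Event 1: LOCAL 2: VV[2][2]++ -> VV[2]=[0, 0, 1]
Event 2: LOCAL 2: VV[2][2]++ -> VV[2]=[0, 0, 2]
Event 3: SEND 0->1: VV[0][0]++ -> VV[0]=[1, 0, 0], msg_vec=[1, 0, 0]; VV[1]=max(VV[1],msg_vec) then VV[1][1]++ -> VV[1]=[1, 1, 0]
Event 4: LOCAL 0: VV[0][0]++ -> VV[0]=[2, 0, 0]
Event 5: LOCAL 2: VV[2][2]++ -> VV[2]=[0, 0, 3]
Event 6: LOCAL 1: VV[1][1]++ -> VV[1]=[1, 2, 0]
Event 7: LOCAL 0: VV[0][0]++ -> VV[0]=[3, 0, 0]
Final vectors: VV[0]=[3, 0, 0]; VV[1]=[1, 2, 0]; VV[2]=[0, 0, 3]

Answer: 1 2 0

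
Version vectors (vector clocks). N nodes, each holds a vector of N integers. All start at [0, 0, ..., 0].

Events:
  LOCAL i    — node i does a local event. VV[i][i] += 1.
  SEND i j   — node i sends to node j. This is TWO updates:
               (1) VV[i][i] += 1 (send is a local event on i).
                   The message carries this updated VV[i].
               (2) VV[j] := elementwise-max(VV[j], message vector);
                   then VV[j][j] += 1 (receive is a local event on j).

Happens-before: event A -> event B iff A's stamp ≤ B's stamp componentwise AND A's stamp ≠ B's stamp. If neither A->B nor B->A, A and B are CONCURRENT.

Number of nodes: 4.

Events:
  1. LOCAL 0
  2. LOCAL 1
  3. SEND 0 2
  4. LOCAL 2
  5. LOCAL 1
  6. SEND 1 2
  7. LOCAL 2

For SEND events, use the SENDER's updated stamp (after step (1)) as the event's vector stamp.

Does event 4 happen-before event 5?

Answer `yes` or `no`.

Initial: VV[0]=[0, 0, 0, 0]
Initial: VV[1]=[0, 0, 0, 0]
Initial: VV[2]=[0, 0, 0, 0]
Initial: VV[3]=[0, 0, 0, 0]
Event 1: LOCAL 0: VV[0][0]++ -> VV[0]=[1, 0, 0, 0]
Event 2: LOCAL 1: VV[1][1]++ -> VV[1]=[0, 1, 0, 0]
Event 3: SEND 0->2: VV[0][0]++ -> VV[0]=[2, 0, 0, 0], msg_vec=[2, 0, 0, 0]; VV[2]=max(VV[2],msg_vec) then VV[2][2]++ -> VV[2]=[2, 0, 1, 0]
Event 4: LOCAL 2: VV[2][2]++ -> VV[2]=[2, 0, 2, 0]
Event 5: LOCAL 1: VV[1][1]++ -> VV[1]=[0, 2, 0, 0]
Event 6: SEND 1->2: VV[1][1]++ -> VV[1]=[0, 3, 0, 0], msg_vec=[0, 3, 0, 0]; VV[2]=max(VV[2],msg_vec) then VV[2][2]++ -> VV[2]=[2, 3, 3, 0]
Event 7: LOCAL 2: VV[2][2]++ -> VV[2]=[2, 3, 4, 0]
Event 4 stamp: [2, 0, 2, 0]
Event 5 stamp: [0, 2, 0, 0]
[2, 0, 2, 0] <= [0, 2, 0, 0]? False. Equal? False. Happens-before: False

Answer: no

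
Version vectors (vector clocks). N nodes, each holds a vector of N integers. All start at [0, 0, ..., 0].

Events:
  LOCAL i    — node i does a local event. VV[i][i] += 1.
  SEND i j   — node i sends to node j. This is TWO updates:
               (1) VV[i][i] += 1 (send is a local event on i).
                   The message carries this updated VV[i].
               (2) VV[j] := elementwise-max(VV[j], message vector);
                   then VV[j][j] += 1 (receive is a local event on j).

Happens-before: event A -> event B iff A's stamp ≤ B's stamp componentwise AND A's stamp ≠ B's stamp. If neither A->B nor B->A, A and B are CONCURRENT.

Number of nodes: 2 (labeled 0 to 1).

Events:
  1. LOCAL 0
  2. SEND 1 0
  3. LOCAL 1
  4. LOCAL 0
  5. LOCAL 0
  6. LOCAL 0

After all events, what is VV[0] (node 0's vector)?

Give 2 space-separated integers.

Initial: VV[0]=[0, 0]
Initial: VV[1]=[0, 0]
Event 1: LOCAL 0: VV[0][0]++ -> VV[0]=[1, 0]
Event 2: SEND 1->0: VV[1][1]++ -> VV[1]=[0, 1], msg_vec=[0, 1]; VV[0]=max(VV[0],msg_vec) then VV[0][0]++ -> VV[0]=[2, 1]
Event 3: LOCAL 1: VV[1][1]++ -> VV[1]=[0, 2]
Event 4: LOCAL 0: VV[0][0]++ -> VV[0]=[3, 1]
Event 5: LOCAL 0: VV[0][0]++ -> VV[0]=[4, 1]
Event 6: LOCAL 0: VV[0][0]++ -> VV[0]=[5, 1]
Final vectors: VV[0]=[5, 1]; VV[1]=[0, 2]

Answer: 5 1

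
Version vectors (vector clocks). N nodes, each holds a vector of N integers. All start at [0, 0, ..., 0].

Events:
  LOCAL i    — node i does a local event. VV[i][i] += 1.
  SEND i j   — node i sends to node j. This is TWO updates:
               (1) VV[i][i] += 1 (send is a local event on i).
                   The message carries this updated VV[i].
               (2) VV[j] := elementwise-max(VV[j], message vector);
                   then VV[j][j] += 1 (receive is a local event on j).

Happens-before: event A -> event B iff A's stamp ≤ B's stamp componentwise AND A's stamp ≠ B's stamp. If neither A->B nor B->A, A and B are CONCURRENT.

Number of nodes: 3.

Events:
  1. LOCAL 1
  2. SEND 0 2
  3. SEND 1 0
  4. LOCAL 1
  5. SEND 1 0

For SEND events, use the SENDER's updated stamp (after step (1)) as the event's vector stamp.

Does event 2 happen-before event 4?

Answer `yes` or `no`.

Answer: no

Derivation:
Initial: VV[0]=[0, 0, 0]
Initial: VV[1]=[0, 0, 0]
Initial: VV[2]=[0, 0, 0]
Event 1: LOCAL 1: VV[1][1]++ -> VV[1]=[0, 1, 0]
Event 2: SEND 0->2: VV[0][0]++ -> VV[0]=[1, 0, 0], msg_vec=[1, 0, 0]; VV[2]=max(VV[2],msg_vec) then VV[2][2]++ -> VV[2]=[1, 0, 1]
Event 3: SEND 1->0: VV[1][1]++ -> VV[1]=[0, 2, 0], msg_vec=[0, 2, 0]; VV[0]=max(VV[0],msg_vec) then VV[0][0]++ -> VV[0]=[2, 2, 0]
Event 4: LOCAL 1: VV[1][1]++ -> VV[1]=[0, 3, 0]
Event 5: SEND 1->0: VV[1][1]++ -> VV[1]=[0, 4, 0], msg_vec=[0, 4, 0]; VV[0]=max(VV[0],msg_vec) then VV[0][0]++ -> VV[0]=[3, 4, 0]
Event 2 stamp: [1, 0, 0]
Event 4 stamp: [0, 3, 0]
[1, 0, 0] <= [0, 3, 0]? False. Equal? False. Happens-before: False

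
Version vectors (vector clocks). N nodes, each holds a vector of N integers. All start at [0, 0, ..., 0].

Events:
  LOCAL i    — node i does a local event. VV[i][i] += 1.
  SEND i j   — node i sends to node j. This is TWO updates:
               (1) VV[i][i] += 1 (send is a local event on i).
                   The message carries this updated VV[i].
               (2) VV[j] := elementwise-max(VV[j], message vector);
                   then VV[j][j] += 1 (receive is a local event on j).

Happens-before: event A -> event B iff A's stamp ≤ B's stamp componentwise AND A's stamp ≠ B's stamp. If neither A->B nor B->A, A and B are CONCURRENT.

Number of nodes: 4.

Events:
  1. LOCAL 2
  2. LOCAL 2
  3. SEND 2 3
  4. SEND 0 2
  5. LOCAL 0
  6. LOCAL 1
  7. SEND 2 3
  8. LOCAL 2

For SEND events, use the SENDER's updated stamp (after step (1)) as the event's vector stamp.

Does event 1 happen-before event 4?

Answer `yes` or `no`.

Answer: no

Derivation:
Initial: VV[0]=[0, 0, 0, 0]
Initial: VV[1]=[0, 0, 0, 0]
Initial: VV[2]=[0, 0, 0, 0]
Initial: VV[3]=[0, 0, 0, 0]
Event 1: LOCAL 2: VV[2][2]++ -> VV[2]=[0, 0, 1, 0]
Event 2: LOCAL 2: VV[2][2]++ -> VV[2]=[0, 0, 2, 0]
Event 3: SEND 2->3: VV[2][2]++ -> VV[2]=[0, 0, 3, 0], msg_vec=[0, 0, 3, 0]; VV[3]=max(VV[3],msg_vec) then VV[3][3]++ -> VV[3]=[0, 0, 3, 1]
Event 4: SEND 0->2: VV[0][0]++ -> VV[0]=[1, 0, 0, 0], msg_vec=[1, 0, 0, 0]; VV[2]=max(VV[2],msg_vec) then VV[2][2]++ -> VV[2]=[1, 0, 4, 0]
Event 5: LOCAL 0: VV[0][0]++ -> VV[0]=[2, 0, 0, 0]
Event 6: LOCAL 1: VV[1][1]++ -> VV[1]=[0, 1, 0, 0]
Event 7: SEND 2->3: VV[2][2]++ -> VV[2]=[1, 0, 5, 0], msg_vec=[1, 0, 5, 0]; VV[3]=max(VV[3],msg_vec) then VV[3][3]++ -> VV[3]=[1, 0, 5, 2]
Event 8: LOCAL 2: VV[2][2]++ -> VV[2]=[1, 0, 6, 0]
Event 1 stamp: [0, 0, 1, 0]
Event 4 stamp: [1, 0, 0, 0]
[0, 0, 1, 0] <= [1, 0, 0, 0]? False. Equal? False. Happens-before: False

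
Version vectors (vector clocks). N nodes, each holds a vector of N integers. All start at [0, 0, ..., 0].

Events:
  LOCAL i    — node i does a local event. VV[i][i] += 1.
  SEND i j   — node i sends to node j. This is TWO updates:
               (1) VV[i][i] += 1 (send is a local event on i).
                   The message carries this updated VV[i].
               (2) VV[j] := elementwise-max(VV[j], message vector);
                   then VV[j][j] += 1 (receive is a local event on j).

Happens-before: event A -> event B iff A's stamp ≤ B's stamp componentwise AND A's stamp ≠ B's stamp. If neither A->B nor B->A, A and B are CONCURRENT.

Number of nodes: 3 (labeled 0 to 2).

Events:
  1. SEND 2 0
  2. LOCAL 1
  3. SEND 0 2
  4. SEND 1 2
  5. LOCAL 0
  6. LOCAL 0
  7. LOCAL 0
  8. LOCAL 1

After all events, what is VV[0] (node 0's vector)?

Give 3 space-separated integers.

Answer: 5 0 1

Derivation:
Initial: VV[0]=[0, 0, 0]
Initial: VV[1]=[0, 0, 0]
Initial: VV[2]=[0, 0, 0]
Event 1: SEND 2->0: VV[2][2]++ -> VV[2]=[0, 0, 1], msg_vec=[0, 0, 1]; VV[0]=max(VV[0],msg_vec) then VV[0][0]++ -> VV[0]=[1, 0, 1]
Event 2: LOCAL 1: VV[1][1]++ -> VV[1]=[0, 1, 0]
Event 3: SEND 0->2: VV[0][0]++ -> VV[0]=[2, 0, 1], msg_vec=[2, 0, 1]; VV[2]=max(VV[2],msg_vec) then VV[2][2]++ -> VV[2]=[2, 0, 2]
Event 4: SEND 1->2: VV[1][1]++ -> VV[1]=[0, 2, 0], msg_vec=[0, 2, 0]; VV[2]=max(VV[2],msg_vec) then VV[2][2]++ -> VV[2]=[2, 2, 3]
Event 5: LOCAL 0: VV[0][0]++ -> VV[0]=[3, 0, 1]
Event 6: LOCAL 0: VV[0][0]++ -> VV[0]=[4, 0, 1]
Event 7: LOCAL 0: VV[0][0]++ -> VV[0]=[5, 0, 1]
Event 8: LOCAL 1: VV[1][1]++ -> VV[1]=[0, 3, 0]
Final vectors: VV[0]=[5, 0, 1]; VV[1]=[0, 3, 0]; VV[2]=[2, 2, 3]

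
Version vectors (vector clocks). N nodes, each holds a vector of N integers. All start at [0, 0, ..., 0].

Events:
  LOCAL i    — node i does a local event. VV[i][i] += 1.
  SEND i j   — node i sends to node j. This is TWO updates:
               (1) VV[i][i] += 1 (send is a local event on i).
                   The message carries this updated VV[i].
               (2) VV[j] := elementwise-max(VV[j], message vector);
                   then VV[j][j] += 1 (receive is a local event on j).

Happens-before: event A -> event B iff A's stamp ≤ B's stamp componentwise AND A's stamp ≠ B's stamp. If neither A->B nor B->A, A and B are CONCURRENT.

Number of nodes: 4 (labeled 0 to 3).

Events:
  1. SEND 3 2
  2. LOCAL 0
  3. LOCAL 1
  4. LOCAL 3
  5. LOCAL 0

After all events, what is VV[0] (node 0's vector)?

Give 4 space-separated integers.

Answer: 2 0 0 0

Derivation:
Initial: VV[0]=[0, 0, 0, 0]
Initial: VV[1]=[0, 0, 0, 0]
Initial: VV[2]=[0, 0, 0, 0]
Initial: VV[3]=[0, 0, 0, 0]
Event 1: SEND 3->2: VV[3][3]++ -> VV[3]=[0, 0, 0, 1], msg_vec=[0, 0, 0, 1]; VV[2]=max(VV[2],msg_vec) then VV[2][2]++ -> VV[2]=[0, 0, 1, 1]
Event 2: LOCAL 0: VV[0][0]++ -> VV[0]=[1, 0, 0, 0]
Event 3: LOCAL 1: VV[1][1]++ -> VV[1]=[0, 1, 0, 0]
Event 4: LOCAL 3: VV[3][3]++ -> VV[3]=[0, 0, 0, 2]
Event 5: LOCAL 0: VV[0][0]++ -> VV[0]=[2, 0, 0, 0]
Final vectors: VV[0]=[2, 0, 0, 0]; VV[1]=[0, 1, 0, 0]; VV[2]=[0, 0, 1, 1]; VV[3]=[0, 0, 0, 2]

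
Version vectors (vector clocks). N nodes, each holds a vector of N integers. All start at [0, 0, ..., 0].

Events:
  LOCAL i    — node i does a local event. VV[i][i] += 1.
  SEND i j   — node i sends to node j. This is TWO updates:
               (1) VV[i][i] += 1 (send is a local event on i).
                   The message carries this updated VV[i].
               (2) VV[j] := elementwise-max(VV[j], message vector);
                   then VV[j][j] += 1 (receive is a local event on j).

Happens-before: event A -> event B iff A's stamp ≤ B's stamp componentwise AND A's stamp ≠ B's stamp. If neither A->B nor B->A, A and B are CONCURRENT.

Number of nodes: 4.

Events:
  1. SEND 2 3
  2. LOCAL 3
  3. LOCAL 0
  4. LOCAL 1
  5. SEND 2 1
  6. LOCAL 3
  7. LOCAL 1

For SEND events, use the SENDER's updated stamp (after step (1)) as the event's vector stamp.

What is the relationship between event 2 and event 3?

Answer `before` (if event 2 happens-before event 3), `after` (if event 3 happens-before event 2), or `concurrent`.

Answer: concurrent

Derivation:
Initial: VV[0]=[0, 0, 0, 0]
Initial: VV[1]=[0, 0, 0, 0]
Initial: VV[2]=[0, 0, 0, 0]
Initial: VV[3]=[0, 0, 0, 0]
Event 1: SEND 2->3: VV[2][2]++ -> VV[2]=[0, 0, 1, 0], msg_vec=[0, 0, 1, 0]; VV[3]=max(VV[3],msg_vec) then VV[3][3]++ -> VV[3]=[0, 0, 1, 1]
Event 2: LOCAL 3: VV[3][3]++ -> VV[3]=[0, 0, 1, 2]
Event 3: LOCAL 0: VV[0][0]++ -> VV[0]=[1, 0, 0, 0]
Event 4: LOCAL 1: VV[1][1]++ -> VV[1]=[0, 1, 0, 0]
Event 5: SEND 2->1: VV[2][2]++ -> VV[2]=[0, 0, 2, 0], msg_vec=[0, 0, 2, 0]; VV[1]=max(VV[1],msg_vec) then VV[1][1]++ -> VV[1]=[0, 2, 2, 0]
Event 6: LOCAL 3: VV[3][3]++ -> VV[3]=[0, 0, 1, 3]
Event 7: LOCAL 1: VV[1][1]++ -> VV[1]=[0, 3, 2, 0]
Event 2 stamp: [0, 0, 1, 2]
Event 3 stamp: [1, 0, 0, 0]
[0, 0, 1, 2] <= [1, 0, 0, 0]? False
[1, 0, 0, 0] <= [0, 0, 1, 2]? False
Relation: concurrent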